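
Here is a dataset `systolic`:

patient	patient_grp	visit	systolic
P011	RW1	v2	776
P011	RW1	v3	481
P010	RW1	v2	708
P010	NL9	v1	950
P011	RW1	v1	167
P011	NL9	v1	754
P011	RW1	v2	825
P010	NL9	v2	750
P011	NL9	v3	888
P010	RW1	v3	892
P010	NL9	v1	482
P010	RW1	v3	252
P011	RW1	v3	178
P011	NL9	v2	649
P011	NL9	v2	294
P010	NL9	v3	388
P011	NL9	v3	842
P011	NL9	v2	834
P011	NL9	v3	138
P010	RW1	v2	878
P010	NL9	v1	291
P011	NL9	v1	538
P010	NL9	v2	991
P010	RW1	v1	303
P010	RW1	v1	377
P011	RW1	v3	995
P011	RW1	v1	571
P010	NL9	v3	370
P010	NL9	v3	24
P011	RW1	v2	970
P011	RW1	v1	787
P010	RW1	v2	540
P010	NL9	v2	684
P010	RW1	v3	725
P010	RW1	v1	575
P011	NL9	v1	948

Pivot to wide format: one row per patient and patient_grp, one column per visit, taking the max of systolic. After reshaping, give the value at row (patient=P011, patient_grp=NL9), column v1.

948

Rows with patient=P011, patient_grp=NL9 and visit=v1: systolic values are 754, 538, 948.
max(754, 538, 948) = 948.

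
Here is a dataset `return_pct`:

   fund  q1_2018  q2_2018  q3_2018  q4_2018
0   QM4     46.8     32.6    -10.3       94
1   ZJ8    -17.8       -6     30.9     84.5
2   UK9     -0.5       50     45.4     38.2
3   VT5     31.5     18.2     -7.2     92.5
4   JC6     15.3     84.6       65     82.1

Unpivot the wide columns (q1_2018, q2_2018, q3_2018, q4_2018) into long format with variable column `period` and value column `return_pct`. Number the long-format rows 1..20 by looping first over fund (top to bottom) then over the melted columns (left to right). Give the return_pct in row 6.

20 rows total (5 × 4). Row 6: index ⌊(6-1)/4⌋ = 1 into fund → ZJ8; (6-1) mod 4 = 1 into the melted columns → q2_2018.
So row 6 is (ZJ8, q2_2018, -6); return_pct = -6.

-6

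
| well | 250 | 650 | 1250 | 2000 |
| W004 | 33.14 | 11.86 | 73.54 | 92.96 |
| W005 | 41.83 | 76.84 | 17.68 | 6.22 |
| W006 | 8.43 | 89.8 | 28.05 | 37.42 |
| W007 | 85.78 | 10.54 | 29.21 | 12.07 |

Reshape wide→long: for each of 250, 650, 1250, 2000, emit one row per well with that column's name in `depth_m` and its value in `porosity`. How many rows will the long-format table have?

16

4 well values × 4 melted columns = 16 rows.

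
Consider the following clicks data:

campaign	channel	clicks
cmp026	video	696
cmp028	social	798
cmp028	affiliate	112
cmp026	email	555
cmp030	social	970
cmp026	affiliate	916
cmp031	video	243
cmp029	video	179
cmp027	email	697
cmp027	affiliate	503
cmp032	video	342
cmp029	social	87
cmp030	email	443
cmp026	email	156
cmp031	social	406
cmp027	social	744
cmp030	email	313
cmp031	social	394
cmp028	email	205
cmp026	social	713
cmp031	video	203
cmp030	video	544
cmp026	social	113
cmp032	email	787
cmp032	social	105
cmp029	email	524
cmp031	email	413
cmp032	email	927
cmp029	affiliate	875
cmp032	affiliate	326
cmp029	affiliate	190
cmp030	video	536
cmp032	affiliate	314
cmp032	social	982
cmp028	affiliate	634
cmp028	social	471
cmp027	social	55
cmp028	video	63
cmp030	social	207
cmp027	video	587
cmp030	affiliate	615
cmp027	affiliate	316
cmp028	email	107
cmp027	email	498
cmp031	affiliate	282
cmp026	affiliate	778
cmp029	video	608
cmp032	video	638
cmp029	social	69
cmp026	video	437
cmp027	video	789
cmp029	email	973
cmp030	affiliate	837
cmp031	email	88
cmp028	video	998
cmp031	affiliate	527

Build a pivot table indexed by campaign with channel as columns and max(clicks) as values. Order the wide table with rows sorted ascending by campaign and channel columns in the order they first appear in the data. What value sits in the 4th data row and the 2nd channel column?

With rows sorted ascending by campaign, row 4 is campaign=cmp029. channel columns in first-appearance order: video, social, affiliate, email; column 2 is social.
Long rows with campaign=cmp029, channel=social: max(87, 69) = 87.

87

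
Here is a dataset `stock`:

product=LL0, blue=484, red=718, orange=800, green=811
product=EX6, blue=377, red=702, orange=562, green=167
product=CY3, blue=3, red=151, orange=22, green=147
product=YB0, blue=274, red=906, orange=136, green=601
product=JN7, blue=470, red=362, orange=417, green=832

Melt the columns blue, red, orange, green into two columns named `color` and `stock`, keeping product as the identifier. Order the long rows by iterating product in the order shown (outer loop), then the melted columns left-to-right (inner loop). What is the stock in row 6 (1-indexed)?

20 rows total (5 × 4). Row 6: index ⌊(6-1)/4⌋ = 1 into product → EX6; (6-1) mod 4 = 1 into the melted columns → red.
So row 6 is (EX6, red, 702); stock = 702.

702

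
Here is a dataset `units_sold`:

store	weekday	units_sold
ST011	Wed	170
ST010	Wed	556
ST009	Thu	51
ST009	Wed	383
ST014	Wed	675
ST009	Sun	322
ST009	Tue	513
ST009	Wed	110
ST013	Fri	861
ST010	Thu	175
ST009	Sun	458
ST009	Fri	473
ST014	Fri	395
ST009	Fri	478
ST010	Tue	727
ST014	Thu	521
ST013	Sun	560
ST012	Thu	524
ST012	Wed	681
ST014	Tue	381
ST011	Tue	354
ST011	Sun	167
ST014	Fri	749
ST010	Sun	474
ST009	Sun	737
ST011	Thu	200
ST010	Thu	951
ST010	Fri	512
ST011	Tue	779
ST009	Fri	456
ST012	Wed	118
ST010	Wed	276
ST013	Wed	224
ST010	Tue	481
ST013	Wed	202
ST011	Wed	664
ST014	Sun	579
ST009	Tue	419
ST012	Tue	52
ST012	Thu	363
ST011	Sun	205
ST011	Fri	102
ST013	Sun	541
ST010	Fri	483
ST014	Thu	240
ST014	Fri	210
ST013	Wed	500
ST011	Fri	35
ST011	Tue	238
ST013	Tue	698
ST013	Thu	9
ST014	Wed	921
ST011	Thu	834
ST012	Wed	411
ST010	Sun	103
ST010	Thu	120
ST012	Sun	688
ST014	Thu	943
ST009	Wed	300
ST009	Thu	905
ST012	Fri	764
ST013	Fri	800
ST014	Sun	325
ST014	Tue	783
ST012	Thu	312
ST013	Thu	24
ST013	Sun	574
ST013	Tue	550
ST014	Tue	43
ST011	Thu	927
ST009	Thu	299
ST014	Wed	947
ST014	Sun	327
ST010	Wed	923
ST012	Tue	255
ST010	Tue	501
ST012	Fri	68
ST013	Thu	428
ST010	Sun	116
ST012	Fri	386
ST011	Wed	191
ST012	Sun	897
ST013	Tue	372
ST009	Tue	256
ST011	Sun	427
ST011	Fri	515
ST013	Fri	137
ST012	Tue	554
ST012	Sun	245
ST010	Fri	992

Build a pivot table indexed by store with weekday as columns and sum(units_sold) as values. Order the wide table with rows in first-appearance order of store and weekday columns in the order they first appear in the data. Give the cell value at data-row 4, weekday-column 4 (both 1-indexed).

1207

With rows in first-appearance order of store, row 4 is store=ST014. weekday columns in first-appearance order: Wed, Thu, Sun, Tue, Fri; column 4 is Tue.
Long rows with store=ST014, weekday=Tue: 381 + 783 + 43 = 1207.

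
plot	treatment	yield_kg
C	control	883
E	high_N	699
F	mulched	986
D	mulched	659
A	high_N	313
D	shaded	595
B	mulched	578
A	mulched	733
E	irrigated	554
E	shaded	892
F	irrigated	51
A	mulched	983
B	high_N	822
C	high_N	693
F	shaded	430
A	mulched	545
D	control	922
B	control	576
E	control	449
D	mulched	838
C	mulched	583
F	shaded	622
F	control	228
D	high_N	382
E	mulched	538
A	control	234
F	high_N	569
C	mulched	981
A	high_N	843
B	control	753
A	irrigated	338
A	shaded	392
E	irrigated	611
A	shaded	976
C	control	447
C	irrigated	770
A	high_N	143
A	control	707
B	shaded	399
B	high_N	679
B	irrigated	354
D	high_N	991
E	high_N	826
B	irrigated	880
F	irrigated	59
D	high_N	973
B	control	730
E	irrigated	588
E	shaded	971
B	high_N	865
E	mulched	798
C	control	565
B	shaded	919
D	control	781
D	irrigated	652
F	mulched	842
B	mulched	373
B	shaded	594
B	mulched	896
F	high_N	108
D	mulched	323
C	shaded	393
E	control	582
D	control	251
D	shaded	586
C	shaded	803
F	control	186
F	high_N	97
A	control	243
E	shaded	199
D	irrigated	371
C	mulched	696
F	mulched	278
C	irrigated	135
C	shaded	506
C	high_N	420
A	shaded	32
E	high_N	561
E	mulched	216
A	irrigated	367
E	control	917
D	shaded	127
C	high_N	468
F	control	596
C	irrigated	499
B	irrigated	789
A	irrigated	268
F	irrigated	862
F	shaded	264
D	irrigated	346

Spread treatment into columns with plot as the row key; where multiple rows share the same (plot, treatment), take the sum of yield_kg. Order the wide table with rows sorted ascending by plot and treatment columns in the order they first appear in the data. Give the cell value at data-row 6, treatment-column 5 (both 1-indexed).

With rows sorted ascending by plot, row 6 is plot=F. treatment columns in first-appearance order: control, high_N, mulched, shaded, irrigated; column 5 is irrigated.
Long rows with plot=F, treatment=irrigated: 51 + 59 + 862 = 972.

972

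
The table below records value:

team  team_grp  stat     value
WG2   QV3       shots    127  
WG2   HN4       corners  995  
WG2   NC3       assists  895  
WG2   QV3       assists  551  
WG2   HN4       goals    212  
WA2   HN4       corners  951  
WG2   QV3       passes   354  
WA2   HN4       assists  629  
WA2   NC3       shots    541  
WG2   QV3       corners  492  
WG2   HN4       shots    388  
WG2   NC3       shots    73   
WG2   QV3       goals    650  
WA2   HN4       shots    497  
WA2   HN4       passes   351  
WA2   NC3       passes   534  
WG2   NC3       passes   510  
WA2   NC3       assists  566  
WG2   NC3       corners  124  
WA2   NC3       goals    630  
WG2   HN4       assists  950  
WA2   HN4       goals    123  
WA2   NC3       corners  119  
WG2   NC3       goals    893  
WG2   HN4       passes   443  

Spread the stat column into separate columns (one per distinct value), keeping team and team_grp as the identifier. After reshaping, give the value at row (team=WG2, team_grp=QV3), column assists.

Wide layout: rows indexed by team and team_grp, columns are the 5 distinct stat values (shots, corners, assists, goals, passes).
Cell (team=WG2, team_grp=QV3, stat=assists) draws from the long row where team=WG2, team_grp=QV3 and stat=assists, which has value=551.

551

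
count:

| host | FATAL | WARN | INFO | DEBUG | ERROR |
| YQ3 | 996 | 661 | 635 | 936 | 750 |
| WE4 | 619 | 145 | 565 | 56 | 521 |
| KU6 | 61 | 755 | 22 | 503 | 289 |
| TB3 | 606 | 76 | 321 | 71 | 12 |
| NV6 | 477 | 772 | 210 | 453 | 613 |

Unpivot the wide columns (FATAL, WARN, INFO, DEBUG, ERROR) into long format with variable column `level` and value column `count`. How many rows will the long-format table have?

25

5 host values × 5 melted columns = 25 rows.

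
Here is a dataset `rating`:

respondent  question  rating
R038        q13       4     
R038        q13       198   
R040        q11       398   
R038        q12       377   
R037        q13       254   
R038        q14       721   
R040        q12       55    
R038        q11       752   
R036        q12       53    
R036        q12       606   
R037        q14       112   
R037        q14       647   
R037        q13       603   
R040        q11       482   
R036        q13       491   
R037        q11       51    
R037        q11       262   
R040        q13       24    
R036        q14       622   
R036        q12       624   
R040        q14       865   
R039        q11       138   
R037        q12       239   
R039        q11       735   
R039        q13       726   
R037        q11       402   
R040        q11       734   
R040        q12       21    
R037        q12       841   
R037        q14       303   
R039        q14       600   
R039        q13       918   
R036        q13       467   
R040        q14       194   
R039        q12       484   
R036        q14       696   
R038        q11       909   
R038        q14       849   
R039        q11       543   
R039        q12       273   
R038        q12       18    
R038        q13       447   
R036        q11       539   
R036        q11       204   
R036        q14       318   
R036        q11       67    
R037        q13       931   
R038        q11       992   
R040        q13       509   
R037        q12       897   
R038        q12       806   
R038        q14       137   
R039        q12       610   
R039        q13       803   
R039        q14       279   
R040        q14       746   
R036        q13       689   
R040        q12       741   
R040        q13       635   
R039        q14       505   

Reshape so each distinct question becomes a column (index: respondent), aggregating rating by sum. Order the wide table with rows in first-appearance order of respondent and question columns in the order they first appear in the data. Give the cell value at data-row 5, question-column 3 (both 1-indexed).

1367

With rows in first-appearance order of respondent, row 5 is respondent=R039. question columns in first-appearance order: q13, q11, q12, q14; column 3 is q12.
Long rows with respondent=R039, question=q12: 484 + 273 + 610 = 1367.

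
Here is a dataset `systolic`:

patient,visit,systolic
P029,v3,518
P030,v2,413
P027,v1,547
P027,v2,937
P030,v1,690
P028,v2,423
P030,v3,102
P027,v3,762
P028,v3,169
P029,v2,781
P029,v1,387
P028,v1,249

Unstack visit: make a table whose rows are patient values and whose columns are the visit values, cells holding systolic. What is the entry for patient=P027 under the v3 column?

Wide layout: rows indexed by patient, columns are the 3 distinct visit values (v3, v2, v1).
Cell (patient=P027, visit=v3) draws from the long row where patient=P027 and visit=v3, which has systolic=762.

762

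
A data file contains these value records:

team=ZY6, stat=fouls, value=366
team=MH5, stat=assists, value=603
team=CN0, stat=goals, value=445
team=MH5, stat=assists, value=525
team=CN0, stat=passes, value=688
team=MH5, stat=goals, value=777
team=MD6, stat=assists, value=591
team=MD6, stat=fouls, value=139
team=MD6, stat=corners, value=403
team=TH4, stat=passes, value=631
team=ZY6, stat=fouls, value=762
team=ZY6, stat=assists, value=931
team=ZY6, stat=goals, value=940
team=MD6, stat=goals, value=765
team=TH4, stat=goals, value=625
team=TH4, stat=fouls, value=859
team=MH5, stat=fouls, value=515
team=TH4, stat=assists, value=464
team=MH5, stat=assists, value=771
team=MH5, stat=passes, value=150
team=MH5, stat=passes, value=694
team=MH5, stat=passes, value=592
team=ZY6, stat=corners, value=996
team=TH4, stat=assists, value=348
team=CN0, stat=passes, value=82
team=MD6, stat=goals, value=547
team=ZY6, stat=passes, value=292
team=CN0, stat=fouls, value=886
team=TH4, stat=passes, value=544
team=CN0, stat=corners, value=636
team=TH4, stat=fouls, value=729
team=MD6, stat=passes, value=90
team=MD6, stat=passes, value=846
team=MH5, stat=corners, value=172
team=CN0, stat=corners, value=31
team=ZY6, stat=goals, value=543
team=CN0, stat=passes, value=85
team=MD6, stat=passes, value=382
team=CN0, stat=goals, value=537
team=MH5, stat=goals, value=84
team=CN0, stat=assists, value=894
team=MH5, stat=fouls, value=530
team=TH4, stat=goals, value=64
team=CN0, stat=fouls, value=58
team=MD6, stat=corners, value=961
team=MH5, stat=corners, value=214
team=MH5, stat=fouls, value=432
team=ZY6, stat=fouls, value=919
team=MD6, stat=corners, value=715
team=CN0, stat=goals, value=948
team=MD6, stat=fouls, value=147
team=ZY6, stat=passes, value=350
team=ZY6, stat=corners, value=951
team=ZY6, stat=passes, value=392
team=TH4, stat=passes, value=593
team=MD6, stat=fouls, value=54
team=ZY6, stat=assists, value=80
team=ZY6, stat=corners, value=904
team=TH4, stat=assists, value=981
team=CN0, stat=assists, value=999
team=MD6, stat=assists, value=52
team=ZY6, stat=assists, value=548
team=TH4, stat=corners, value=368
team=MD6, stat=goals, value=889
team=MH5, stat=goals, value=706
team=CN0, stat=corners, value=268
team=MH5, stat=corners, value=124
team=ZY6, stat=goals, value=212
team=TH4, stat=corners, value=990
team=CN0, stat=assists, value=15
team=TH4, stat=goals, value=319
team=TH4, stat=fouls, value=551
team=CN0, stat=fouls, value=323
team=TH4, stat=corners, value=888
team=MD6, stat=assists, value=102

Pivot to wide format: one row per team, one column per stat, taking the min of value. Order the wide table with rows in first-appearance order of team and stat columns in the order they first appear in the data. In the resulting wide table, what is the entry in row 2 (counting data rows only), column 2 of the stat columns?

525

With rows in first-appearance order of team, row 2 is team=MH5. stat columns in first-appearance order: fouls, assists, goals, passes, corners; column 2 is assists.
Long rows with team=MH5, stat=assists: min(603, 525, 771) = 525.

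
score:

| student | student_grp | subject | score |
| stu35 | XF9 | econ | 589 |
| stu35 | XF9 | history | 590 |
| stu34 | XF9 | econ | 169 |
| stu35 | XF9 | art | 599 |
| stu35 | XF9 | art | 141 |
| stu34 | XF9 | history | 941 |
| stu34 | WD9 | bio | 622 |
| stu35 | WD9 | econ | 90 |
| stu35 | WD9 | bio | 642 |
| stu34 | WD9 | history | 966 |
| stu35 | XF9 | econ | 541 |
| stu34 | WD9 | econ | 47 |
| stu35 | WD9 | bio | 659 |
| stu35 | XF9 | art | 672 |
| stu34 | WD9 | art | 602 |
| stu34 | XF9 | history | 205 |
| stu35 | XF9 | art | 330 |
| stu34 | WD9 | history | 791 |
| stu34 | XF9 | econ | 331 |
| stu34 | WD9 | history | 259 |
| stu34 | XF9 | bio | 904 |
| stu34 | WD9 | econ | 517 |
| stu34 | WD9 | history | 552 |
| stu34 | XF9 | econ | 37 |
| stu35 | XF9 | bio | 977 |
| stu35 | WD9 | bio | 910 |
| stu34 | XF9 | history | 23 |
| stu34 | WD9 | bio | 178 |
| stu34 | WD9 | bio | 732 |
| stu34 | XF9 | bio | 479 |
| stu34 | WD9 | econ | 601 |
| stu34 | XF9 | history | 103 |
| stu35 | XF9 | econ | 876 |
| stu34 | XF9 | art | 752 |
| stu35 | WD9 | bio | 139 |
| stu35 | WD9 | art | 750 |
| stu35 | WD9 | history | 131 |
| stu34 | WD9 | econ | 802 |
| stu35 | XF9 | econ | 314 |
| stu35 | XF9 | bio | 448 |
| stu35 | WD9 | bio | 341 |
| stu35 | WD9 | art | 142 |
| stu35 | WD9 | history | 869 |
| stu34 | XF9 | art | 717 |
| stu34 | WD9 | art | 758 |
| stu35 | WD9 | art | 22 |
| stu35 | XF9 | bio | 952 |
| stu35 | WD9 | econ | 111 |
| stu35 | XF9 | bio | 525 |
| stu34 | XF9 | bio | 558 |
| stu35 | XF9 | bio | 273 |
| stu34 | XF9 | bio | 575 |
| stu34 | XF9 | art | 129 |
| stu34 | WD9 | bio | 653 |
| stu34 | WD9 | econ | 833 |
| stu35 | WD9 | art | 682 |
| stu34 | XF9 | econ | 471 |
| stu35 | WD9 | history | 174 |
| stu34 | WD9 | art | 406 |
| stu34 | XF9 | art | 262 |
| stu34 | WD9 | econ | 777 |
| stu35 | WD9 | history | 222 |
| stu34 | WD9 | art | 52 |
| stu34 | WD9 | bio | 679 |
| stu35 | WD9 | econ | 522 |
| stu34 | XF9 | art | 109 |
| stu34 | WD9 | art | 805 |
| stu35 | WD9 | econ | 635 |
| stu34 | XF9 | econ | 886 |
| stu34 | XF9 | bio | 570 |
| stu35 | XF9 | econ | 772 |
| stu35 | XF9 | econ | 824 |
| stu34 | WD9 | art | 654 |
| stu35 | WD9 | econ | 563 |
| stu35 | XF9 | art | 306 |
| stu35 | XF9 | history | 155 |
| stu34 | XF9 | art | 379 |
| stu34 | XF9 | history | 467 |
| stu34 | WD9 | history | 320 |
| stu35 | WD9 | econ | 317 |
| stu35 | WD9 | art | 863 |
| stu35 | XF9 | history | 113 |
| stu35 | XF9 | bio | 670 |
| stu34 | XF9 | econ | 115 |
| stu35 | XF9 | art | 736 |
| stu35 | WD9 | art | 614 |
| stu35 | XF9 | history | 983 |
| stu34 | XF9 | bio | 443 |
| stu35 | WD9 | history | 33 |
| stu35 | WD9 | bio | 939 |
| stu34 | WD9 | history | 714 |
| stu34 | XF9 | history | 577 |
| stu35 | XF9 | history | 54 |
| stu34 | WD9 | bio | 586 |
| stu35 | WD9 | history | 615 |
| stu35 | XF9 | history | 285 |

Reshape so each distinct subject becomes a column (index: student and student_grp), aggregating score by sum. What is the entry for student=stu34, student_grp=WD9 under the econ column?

Rows with student=stu34, student_grp=WD9 and subject=econ: score values are 47, 517, 601, 802, 833, 777.
47 + 517 + 601 + 802 + 833 + 777 = 3577.

3577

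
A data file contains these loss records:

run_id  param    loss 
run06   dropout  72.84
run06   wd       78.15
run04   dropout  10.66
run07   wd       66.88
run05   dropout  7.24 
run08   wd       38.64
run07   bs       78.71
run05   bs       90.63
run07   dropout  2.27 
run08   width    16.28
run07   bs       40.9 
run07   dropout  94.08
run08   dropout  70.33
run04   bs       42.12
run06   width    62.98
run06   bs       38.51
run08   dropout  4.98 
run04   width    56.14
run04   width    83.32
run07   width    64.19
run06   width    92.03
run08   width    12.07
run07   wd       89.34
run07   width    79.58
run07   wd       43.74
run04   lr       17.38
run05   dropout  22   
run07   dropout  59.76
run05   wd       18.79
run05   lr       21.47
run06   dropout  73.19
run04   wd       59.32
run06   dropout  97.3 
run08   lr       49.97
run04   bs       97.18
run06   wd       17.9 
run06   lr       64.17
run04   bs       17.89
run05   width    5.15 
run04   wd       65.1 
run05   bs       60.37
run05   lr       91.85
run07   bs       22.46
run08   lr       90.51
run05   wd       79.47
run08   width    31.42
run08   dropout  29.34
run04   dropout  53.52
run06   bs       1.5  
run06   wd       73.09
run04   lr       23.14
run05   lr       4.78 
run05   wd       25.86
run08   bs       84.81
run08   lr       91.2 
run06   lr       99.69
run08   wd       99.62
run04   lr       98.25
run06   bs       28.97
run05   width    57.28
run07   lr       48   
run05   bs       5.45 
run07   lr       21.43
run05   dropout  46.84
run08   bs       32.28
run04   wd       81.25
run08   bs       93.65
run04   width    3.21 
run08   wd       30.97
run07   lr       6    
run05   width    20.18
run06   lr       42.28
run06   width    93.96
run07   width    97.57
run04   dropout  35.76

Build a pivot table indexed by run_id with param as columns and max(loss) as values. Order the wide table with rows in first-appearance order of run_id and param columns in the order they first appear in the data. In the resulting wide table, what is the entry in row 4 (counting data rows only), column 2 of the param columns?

79.47

With rows in first-appearance order of run_id, row 4 is run_id=run05. param columns in first-appearance order: dropout, wd, bs, width, lr; column 2 is wd.
Long rows with run_id=run05, param=wd: max(18.79, 79.47, 25.86) = 79.47.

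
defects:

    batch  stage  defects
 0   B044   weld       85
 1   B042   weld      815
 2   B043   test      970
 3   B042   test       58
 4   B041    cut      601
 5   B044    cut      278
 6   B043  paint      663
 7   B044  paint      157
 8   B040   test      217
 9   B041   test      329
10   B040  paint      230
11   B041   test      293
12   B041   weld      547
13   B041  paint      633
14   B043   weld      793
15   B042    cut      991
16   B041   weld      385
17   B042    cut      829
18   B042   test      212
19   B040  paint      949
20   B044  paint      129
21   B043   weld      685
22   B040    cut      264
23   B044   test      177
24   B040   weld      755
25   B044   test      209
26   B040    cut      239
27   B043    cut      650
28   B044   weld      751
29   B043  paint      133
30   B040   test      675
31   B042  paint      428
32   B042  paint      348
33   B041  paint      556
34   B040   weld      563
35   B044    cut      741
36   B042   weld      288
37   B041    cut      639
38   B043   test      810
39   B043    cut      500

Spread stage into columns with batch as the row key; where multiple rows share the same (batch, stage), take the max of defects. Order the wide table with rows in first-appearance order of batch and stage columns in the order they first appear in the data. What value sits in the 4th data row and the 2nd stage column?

329

With rows in first-appearance order of batch, row 4 is batch=B041. stage columns in first-appearance order: weld, test, cut, paint; column 2 is test.
Long rows with batch=B041, stage=test: max(329, 293) = 329.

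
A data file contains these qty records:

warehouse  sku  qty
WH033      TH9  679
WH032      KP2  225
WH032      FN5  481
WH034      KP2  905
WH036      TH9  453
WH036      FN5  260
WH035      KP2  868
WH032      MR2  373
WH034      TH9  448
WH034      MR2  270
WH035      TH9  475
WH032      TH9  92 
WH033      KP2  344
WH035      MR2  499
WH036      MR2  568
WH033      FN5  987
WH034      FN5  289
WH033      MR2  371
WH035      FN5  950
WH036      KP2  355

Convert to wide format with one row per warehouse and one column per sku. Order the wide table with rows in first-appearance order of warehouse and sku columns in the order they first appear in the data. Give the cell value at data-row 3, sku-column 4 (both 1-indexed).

270

With rows in first-appearance order of warehouse, row 3 is warehouse=WH034. sku columns in first-appearance order: TH9, KP2, FN5, MR2; column 4 is MR2.
Long rows with warehouse=WH034, sku=MR2: qty = 270.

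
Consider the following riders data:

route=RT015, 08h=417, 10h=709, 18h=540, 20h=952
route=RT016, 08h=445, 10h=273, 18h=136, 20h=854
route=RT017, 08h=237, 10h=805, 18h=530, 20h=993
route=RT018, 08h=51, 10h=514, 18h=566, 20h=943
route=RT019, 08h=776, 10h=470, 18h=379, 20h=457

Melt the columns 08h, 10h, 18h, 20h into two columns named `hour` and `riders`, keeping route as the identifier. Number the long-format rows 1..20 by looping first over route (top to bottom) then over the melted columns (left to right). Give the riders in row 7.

20 rows total (5 × 4). Row 7: index ⌊(7-1)/4⌋ = 1 into route → RT016; (7-1) mod 4 = 2 into the melted columns → 18h.
So row 7 is (RT016, 18h, 136); riders = 136.

136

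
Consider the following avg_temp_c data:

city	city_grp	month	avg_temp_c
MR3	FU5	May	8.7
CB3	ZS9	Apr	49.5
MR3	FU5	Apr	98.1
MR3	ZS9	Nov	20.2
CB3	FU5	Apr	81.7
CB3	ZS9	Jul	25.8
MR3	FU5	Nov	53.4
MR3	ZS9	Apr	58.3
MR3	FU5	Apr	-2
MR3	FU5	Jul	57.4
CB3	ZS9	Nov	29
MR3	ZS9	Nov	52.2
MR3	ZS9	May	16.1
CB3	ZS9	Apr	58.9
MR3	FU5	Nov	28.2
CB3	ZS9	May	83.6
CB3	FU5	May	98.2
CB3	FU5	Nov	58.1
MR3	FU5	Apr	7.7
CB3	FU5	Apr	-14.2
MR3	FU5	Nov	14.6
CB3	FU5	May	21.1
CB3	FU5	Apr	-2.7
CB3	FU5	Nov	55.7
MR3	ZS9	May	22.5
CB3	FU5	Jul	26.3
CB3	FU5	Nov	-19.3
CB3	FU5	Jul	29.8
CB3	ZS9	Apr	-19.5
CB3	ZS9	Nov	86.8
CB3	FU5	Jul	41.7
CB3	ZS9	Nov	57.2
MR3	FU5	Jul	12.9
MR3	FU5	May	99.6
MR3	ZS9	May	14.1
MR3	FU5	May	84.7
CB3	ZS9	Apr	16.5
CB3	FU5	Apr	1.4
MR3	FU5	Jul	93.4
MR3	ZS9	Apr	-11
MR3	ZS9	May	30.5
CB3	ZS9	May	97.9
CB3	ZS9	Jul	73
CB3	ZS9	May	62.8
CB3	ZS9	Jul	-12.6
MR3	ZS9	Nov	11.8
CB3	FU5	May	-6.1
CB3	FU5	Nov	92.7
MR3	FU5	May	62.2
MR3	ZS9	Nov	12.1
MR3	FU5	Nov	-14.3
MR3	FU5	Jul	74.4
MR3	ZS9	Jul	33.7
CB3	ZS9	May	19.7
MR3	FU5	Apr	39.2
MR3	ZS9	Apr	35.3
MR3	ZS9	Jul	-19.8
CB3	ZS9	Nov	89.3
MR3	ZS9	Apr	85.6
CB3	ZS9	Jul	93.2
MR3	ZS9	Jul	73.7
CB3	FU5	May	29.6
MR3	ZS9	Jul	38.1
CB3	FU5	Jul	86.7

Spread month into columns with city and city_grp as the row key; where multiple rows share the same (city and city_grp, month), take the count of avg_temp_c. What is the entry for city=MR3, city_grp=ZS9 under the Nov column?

4

Rows with city=MR3, city_grp=ZS9 and month=Nov: avg_temp_c values are 20.2, 52.2, 11.8, 12.1.
4 rows match — count = 4.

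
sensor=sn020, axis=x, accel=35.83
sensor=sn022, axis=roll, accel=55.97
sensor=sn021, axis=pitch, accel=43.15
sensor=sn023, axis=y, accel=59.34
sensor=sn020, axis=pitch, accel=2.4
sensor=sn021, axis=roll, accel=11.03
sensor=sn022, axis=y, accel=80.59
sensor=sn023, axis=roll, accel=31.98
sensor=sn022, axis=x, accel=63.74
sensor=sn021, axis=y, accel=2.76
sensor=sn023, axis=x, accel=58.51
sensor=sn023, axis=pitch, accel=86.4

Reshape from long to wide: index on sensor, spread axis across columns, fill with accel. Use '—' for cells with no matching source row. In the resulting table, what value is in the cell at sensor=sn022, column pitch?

No long-format row has sensor=sn022 and axis=pitch, so the cell is —.

—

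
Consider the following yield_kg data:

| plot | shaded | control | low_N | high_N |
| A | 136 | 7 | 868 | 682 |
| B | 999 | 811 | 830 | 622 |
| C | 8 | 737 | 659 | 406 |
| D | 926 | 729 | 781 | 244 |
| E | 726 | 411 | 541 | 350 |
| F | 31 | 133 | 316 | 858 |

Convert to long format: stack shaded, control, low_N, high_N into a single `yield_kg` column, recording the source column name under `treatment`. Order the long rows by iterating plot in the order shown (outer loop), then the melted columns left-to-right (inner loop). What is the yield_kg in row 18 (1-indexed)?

24 rows total (6 × 4). Row 18: index ⌊(18-1)/4⌋ = 4 into plot → E; (18-1) mod 4 = 1 into the melted columns → control.
So row 18 is (E, control, 411); yield_kg = 411.

411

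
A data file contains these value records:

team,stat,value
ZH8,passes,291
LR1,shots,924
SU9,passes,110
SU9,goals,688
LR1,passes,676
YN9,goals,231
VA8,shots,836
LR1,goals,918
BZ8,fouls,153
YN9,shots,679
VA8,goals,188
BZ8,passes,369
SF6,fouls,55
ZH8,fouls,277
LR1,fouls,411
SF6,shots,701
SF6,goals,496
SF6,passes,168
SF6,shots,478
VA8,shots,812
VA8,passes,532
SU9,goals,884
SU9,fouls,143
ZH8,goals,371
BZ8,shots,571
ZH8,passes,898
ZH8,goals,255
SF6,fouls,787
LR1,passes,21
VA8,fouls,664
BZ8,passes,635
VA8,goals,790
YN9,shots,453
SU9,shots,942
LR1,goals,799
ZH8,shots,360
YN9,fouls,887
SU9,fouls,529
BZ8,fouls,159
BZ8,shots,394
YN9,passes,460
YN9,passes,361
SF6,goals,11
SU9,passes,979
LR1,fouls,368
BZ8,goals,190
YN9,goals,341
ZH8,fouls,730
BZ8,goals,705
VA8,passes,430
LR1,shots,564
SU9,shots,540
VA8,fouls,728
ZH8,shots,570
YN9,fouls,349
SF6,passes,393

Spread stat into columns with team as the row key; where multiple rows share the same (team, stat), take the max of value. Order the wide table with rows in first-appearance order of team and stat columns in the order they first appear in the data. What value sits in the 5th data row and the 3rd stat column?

With rows in first-appearance order of team, row 5 is team=VA8. stat columns in first-appearance order: passes, shots, goals, fouls; column 3 is goals.
Long rows with team=VA8, stat=goals: max(188, 790) = 790.

790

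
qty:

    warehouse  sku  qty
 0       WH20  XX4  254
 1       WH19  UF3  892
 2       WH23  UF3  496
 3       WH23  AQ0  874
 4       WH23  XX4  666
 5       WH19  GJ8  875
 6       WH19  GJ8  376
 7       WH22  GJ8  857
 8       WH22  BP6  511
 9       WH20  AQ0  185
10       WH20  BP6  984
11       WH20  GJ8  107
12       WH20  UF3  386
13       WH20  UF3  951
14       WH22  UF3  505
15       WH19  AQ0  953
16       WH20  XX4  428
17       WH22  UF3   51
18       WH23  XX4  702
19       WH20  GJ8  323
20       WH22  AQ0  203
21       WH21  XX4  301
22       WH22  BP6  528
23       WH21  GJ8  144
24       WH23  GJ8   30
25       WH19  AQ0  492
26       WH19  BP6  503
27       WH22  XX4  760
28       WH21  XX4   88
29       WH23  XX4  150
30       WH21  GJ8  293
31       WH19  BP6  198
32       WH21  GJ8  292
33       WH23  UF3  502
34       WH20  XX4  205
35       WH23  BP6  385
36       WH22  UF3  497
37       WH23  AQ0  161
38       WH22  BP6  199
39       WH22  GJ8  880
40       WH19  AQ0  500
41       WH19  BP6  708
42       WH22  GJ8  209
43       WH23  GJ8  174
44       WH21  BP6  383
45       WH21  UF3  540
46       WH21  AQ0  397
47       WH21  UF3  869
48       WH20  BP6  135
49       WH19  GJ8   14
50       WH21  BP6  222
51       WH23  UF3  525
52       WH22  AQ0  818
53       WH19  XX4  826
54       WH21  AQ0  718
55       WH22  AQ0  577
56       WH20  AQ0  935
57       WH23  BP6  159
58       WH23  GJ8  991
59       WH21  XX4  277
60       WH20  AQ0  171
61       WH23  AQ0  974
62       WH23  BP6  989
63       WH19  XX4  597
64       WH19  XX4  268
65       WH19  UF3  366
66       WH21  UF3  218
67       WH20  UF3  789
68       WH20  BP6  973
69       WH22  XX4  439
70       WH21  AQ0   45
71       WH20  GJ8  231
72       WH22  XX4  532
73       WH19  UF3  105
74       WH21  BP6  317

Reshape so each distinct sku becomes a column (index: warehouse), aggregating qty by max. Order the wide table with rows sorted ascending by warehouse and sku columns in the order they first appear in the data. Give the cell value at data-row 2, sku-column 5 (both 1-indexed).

984

With rows sorted ascending by warehouse, row 2 is warehouse=WH20. sku columns in first-appearance order: XX4, UF3, AQ0, GJ8, BP6; column 5 is BP6.
Long rows with warehouse=WH20, sku=BP6: max(984, 135, 973) = 984.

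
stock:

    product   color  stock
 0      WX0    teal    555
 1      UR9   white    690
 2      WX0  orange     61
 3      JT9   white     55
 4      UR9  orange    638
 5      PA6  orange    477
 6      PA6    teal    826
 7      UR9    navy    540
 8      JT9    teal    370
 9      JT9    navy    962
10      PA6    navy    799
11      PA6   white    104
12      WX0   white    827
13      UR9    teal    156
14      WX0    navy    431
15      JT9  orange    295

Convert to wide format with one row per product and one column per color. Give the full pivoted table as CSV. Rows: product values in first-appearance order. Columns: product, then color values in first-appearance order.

product,teal,white,orange,navy
WX0,555,827,61,431
UR9,156,690,638,540
JT9,370,55,295,962
PA6,826,104,477,799

Columns: product plus the 4 distinct color values (teal, white, orange, navy).
For example, row WX0 column teal takes stock=555 from the long row (WX0, teal).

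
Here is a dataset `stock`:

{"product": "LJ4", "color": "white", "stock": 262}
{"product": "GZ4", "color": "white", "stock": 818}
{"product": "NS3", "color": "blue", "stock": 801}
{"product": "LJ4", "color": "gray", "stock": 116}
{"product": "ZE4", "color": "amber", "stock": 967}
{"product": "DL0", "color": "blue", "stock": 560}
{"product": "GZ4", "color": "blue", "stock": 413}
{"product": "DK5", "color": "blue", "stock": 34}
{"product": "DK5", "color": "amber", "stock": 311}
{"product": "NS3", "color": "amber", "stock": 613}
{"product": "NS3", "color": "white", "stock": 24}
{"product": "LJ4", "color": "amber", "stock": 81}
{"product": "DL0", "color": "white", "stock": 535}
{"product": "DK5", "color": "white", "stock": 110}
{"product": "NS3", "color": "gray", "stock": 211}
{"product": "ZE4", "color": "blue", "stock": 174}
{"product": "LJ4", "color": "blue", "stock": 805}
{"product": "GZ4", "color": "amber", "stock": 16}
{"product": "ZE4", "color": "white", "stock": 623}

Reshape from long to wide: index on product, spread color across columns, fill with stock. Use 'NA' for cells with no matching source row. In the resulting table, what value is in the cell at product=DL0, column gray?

NA

No long-format row has product=DL0 and color=gray, so the cell is NA.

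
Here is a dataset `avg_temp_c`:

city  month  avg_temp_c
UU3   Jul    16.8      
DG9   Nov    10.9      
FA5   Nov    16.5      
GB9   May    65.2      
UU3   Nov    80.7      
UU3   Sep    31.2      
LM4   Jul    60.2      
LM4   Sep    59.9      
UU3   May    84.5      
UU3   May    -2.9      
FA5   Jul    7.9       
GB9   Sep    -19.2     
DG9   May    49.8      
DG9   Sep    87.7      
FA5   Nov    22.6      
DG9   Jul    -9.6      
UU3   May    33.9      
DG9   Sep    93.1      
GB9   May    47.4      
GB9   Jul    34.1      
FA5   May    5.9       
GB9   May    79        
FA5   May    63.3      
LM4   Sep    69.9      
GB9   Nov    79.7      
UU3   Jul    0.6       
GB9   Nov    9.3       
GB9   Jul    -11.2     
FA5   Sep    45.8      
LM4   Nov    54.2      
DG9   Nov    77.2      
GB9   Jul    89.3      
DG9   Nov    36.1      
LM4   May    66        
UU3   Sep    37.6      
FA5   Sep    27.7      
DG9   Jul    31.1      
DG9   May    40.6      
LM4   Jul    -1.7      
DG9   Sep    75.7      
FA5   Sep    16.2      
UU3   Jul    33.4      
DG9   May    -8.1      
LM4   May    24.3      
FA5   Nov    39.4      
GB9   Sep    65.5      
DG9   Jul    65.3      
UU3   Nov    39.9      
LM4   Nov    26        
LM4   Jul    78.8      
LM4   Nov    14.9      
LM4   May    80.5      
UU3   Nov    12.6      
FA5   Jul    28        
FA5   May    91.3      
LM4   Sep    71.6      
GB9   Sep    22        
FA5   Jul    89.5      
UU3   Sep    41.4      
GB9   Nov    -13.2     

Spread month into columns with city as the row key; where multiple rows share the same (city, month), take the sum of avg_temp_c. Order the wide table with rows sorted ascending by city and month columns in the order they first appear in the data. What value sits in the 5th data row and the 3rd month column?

With rows sorted ascending by city, row 5 is city=UU3. month columns in first-appearance order: Jul, Nov, May, Sep; column 3 is May.
Long rows with city=UU3, month=May: 84.5 + -2.9 + 33.9 = 115.5.

115.5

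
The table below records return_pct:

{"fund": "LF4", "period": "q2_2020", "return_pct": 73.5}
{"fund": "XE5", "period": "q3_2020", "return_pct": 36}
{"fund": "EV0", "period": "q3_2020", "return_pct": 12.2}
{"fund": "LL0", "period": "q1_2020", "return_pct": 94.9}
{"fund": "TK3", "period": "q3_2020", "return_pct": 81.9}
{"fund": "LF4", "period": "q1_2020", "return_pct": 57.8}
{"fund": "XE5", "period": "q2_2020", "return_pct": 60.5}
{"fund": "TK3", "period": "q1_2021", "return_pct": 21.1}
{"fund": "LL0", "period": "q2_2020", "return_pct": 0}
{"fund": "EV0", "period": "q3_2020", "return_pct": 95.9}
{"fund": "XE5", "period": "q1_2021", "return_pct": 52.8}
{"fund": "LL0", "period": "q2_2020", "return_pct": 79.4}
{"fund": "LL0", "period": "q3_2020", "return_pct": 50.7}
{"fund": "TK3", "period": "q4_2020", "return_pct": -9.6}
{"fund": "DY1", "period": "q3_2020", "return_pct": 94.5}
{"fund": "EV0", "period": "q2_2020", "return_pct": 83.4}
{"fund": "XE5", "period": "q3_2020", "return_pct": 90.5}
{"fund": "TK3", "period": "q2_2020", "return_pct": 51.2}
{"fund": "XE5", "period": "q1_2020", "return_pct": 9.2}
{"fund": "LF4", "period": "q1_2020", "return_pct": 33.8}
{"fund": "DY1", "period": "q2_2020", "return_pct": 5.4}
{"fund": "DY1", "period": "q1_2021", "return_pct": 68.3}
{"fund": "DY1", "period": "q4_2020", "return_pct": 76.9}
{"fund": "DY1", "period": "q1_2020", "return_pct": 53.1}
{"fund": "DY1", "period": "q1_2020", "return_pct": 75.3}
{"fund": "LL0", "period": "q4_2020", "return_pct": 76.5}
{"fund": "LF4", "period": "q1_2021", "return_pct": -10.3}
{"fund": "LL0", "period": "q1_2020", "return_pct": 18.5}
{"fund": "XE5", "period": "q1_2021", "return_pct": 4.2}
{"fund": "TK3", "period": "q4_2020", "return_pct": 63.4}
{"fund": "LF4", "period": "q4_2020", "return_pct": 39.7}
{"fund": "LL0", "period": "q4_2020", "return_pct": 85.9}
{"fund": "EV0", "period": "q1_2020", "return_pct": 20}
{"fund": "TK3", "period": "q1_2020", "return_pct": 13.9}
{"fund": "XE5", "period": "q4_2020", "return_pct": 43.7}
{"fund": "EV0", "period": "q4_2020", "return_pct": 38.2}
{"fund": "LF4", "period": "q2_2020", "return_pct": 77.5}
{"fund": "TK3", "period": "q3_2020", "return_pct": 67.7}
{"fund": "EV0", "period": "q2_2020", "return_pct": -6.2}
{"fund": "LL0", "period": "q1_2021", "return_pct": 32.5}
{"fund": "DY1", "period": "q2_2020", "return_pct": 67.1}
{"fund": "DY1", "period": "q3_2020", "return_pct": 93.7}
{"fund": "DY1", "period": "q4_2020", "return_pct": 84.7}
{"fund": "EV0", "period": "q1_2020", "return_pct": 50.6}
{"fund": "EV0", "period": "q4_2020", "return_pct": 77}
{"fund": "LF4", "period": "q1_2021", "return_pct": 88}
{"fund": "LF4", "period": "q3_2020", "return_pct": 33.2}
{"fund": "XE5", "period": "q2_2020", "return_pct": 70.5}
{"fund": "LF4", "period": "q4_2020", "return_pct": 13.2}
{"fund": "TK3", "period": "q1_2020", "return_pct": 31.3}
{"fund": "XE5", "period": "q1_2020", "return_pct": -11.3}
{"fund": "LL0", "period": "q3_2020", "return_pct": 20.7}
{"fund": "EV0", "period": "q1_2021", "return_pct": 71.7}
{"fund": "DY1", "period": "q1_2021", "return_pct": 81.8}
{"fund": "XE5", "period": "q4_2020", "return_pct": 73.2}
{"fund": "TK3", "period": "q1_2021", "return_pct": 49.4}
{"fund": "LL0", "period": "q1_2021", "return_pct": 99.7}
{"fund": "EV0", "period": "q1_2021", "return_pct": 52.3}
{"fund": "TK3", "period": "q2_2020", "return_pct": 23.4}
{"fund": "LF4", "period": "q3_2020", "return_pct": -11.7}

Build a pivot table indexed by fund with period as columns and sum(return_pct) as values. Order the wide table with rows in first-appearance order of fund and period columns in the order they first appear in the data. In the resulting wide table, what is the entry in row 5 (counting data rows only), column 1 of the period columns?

With rows in first-appearance order of fund, row 5 is fund=TK3. period columns in first-appearance order: q2_2020, q3_2020, q1_2020, q1_2021, q4_2020; column 1 is q2_2020.
Long rows with fund=TK3, period=q2_2020: 51.2 + 23.4 = 74.6.

74.6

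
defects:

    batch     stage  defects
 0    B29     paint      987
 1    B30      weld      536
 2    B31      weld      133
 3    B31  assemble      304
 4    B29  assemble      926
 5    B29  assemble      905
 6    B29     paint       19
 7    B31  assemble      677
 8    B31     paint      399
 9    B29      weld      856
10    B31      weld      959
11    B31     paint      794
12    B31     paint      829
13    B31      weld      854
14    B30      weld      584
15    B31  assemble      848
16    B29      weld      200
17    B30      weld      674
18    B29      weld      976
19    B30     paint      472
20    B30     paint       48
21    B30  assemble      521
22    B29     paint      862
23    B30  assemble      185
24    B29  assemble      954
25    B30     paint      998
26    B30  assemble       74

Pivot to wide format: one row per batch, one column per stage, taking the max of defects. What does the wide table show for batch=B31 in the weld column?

Rows with batch=B31 and stage=weld: defects values are 133, 959, 854.
max(133, 959, 854) = 959.

959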